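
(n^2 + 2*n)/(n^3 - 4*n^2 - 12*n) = 1/(n - 6)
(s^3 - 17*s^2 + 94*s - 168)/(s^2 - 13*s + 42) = s - 4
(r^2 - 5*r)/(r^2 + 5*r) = (r - 5)/(r + 5)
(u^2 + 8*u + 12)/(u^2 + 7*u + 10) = (u + 6)/(u + 5)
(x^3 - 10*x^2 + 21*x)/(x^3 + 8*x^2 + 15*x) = (x^2 - 10*x + 21)/(x^2 + 8*x + 15)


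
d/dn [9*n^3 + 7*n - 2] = 27*n^2 + 7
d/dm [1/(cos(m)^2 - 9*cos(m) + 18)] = (2*cos(m) - 9)*sin(m)/(cos(m)^2 - 9*cos(m) + 18)^2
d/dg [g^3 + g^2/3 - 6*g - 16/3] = 3*g^2 + 2*g/3 - 6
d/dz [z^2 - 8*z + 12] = 2*z - 8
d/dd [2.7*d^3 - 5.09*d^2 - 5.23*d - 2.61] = 8.1*d^2 - 10.18*d - 5.23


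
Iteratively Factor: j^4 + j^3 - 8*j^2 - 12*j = (j + 2)*(j^3 - j^2 - 6*j) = (j + 2)^2*(j^2 - 3*j) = (j - 3)*(j + 2)^2*(j)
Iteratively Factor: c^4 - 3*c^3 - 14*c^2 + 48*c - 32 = (c - 2)*(c^3 - c^2 - 16*c + 16) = (c - 2)*(c - 1)*(c^2 - 16) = (c - 2)*(c - 1)*(c + 4)*(c - 4)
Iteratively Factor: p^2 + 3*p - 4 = (p + 4)*(p - 1)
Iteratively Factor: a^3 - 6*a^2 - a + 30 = (a + 2)*(a^2 - 8*a + 15) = (a - 3)*(a + 2)*(a - 5)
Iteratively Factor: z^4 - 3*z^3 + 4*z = (z - 2)*(z^3 - z^2 - 2*z) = z*(z - 2)*(z^2 - z - 2) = z*(z - 2)^2*(z + 1)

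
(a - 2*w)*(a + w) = a^2 - a*w - 2*w^2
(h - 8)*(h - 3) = h^2 - 11*h + 24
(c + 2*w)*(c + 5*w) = c^2 + 7*c*w + 10*w^2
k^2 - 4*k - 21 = (k - 7)*(k + 3)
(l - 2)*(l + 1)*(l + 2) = l^3 + l^2 - 4*l - 4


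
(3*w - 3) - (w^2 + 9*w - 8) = -w^2 - 6*w + 5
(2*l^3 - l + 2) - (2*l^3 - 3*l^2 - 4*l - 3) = 3*l^2 + 3*l + 5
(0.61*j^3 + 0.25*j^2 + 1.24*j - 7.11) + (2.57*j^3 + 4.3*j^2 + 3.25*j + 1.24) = 3.18*j^3 + 4.55*j^2 + 4.49*j - 5.87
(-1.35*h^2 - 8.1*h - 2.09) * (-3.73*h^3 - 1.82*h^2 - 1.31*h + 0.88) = 5.0355*h^5 + 32.67*h^4 + 24.3062*h^3 + 13.2268*h^2 - 4.3901*h - 1.8392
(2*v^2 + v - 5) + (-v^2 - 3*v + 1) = v^2 - 2*v - 4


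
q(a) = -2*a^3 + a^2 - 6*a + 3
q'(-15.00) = -1386.00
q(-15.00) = 7068.00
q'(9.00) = -474.00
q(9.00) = -1428.00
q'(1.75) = -20.88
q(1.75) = -15.16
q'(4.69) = -128.60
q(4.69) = -209.47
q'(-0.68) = -10.13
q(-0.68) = 8.17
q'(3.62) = -77.39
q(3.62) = -100.49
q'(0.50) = -6.50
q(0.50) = 0.00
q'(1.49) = -16.34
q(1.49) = -10.34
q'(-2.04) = -35.05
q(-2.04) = 36.38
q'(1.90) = -23.86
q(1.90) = -18.51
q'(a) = -6*a^2 + 2*a - 6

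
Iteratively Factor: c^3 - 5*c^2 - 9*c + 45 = (c - 3)*(c^2 - 2*c - 15) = (c - 3)*(c + 3)*(c - 5)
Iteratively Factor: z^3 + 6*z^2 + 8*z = (z + 4)*(z^2 + 2*z) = z*(z + 4)*(z + 2)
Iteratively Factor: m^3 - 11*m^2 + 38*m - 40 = (m - 2)*(m^2 - 9*m + 20) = (m - 5)*(m - 2)*(m - 4)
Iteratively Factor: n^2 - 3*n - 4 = (n + 1)*(n - 4)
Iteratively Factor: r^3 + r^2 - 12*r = (r + 4)*(r^2 - 3*r) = r*(r + 4)*(r - 3)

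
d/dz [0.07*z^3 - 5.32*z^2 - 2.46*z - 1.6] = 0.21*z^2 - 10.64*z - 2.46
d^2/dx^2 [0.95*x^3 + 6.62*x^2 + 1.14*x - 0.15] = 5.7*x + 13.24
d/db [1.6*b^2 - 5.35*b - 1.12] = 3.2*b - 5.35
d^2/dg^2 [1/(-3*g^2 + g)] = 2*(3*g*(3*g - 1) - (6*g - 1)^2)/(g^3*(3*g - 1)^3)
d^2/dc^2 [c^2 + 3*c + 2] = 2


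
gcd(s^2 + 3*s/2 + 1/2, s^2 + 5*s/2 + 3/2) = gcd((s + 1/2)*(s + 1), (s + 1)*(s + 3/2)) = s + 1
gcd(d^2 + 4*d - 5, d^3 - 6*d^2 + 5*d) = d - 1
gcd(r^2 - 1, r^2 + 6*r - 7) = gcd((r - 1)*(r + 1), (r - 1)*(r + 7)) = r - 1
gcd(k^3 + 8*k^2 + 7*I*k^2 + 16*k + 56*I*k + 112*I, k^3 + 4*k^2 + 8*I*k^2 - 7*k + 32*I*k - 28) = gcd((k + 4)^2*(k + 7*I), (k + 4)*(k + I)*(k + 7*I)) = k^2 + k*(4 + 7*I) + 28*I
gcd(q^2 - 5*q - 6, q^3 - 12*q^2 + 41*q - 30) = q - 6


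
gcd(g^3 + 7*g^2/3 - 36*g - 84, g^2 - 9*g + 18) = g - 6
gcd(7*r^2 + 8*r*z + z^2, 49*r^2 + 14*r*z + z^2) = 7*r + z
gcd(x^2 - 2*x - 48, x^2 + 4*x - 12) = x + 6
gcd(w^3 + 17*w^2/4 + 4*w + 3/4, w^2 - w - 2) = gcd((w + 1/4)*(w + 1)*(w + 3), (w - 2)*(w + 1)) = w + 1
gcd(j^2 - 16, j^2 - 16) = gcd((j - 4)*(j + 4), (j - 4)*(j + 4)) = j^2 - 16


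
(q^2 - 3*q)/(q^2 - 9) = q/(q + 3)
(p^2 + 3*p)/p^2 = (p + 3)/p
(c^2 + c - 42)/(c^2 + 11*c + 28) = (c - 6)/(c + 4)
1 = 1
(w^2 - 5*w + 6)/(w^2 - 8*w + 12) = (w - 3)/(w - 6)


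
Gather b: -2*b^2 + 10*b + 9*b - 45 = -2*b^2 + 19*b - 45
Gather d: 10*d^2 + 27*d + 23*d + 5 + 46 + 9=10*d^2 + 50*d + 60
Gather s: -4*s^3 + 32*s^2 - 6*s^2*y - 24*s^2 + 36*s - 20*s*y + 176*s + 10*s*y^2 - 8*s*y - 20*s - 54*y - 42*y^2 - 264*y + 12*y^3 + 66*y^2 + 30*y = -4*s^3 + s^2*(8 - 6*y) + s*(10*y^2 - 28*y + 192) + 12*y^3 + 24*y^2 - 288*y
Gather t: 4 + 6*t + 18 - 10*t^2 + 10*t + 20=-10*t^2 + 16*t + 42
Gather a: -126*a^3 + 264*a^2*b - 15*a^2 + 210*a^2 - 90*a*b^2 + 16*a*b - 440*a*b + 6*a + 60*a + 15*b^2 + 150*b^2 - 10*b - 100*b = -126*a^3 + a^2*(264*b + 195) + a*(-90*b^2 - 424*b + 66) + 165*b^2 - 110*b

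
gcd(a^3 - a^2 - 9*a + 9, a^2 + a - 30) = 1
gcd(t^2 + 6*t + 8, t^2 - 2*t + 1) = 1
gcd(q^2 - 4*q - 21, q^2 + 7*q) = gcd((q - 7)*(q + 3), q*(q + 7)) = 1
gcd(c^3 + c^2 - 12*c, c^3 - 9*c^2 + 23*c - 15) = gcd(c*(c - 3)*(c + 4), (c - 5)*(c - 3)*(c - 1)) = c - 3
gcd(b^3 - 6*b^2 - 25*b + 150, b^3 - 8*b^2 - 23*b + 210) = b^2 - b - 30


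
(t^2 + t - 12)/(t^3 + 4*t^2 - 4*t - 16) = (t - 3)/(t^2 - 4)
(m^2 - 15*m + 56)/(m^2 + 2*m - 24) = (m^2 - 15*m + 56)/(m^2 + 2*m - 24)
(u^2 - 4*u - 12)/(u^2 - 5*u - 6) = (u + 2)/(u + 1)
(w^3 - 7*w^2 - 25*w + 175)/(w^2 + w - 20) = (w^2 - 12*w + 35)/(w - 4)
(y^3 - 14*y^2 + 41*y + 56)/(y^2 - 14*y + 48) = (y^2 - 6*y - 7)/(y - 6)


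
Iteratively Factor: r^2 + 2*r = (r + 2)*(r)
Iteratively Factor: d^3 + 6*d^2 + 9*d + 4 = (d + 1)*(d^2 + 5*d + 4) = (d + 1)*(d + 4)*(d + 1)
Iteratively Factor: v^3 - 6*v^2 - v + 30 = (v - 5)*(v^2 - v - 6) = (v - 5)*(v + 2)*(v - 3)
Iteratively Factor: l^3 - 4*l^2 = (l - 4)*(l^2) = l*(l - 4)*(l)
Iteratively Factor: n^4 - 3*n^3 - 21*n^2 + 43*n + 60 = (n + 4)*(n^3 - 7*n^2 + 7*n + 15) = (n + 1)*(n + 4)*(n^2 - 8*n + 15) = (n - 3)*(n + 1)*(n + 4)*(n - 5)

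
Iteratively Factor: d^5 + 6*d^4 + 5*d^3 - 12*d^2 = (d + 4)*(d^4 + 2*d^3 - 3*d^2) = (d - 1)*(d + 4)*(d^3 + 3*d^2) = d*(d - 1)*(d + 4)*(d^2 + 3*d) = d^2*(d - 1)*(d + 4)*(d + 3)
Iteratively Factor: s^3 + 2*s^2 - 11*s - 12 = (s + 4)*(s^2 - 2*s - 3) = (s + 1)*(s + 4)*(s - 3)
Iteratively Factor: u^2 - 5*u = (u)*(u - 5)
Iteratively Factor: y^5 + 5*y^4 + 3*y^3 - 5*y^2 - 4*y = (y + 1)*(y^4 + 4*y^3 - y^2 - 4*y) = (y - 1)*(y + 1)*(y^3 + 5*y^2 + 4*y) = y*(y - 1)*(y + 1)*(y^2 + 5*y + 4) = y*(y - 1)*(y + 1)*(y + 4)*(y + 1)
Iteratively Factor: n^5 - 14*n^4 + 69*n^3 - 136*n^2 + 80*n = (n)*(n^4 - 14*n^3 + 69*n^2 - 136*n + 80) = n*(n - 1)*(n^3 - 13*n^2 + 56*n - 80) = n*(n - 4)*(n - 1)*(n^2 - 9*n + 20) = n*(n - 4)^2*(n - 1)*(n - 5)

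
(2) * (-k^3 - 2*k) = -2*k^3 - 4*k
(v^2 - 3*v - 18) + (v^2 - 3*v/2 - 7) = 2*v^2 - 9*v/2 - 25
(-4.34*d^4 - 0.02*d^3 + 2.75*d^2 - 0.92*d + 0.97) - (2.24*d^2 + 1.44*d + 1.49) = -4.34*d^4 - 0.02*d^3 + 0.51*d^2 - 2.36*d - 0.52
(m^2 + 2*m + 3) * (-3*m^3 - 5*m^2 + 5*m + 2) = -3*m^5 - 11*m^4 - 14*m^3 - 3*m^2 + 19*m + 6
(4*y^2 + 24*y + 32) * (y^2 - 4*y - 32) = 4*y^4 + 8*y^3 - 192*y^2 - 896*y - 1024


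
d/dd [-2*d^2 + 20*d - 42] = 20 - 4*d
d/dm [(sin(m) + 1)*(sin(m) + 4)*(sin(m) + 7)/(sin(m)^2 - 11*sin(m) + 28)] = (sin(m)^4 - 22*sin(m)^3 - 87*sin(m)^2 + 616*sin(m) + 1400)*cos(m)/((sin(m) - 7)^2*(sin(m) - 4)^2)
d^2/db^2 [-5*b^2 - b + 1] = -10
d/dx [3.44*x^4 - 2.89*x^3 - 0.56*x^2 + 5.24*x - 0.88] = 13.76*x^3 - 8.67*x^2 - 1.12*x + 5.24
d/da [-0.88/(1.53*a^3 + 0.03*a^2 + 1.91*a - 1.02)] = (4.0392*a^2 + 0.0528*a + 1.6808)/(1.53*a^3 + 0.03*a^2 + 1.91*a - 1.02)^2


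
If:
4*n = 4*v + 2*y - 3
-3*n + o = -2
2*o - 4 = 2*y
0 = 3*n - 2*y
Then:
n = 8/3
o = 6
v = 17/12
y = 4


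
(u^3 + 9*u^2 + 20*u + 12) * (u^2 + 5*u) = u^5 + 14*u^4 + 65*u^3 + 112*u^2 + 60*u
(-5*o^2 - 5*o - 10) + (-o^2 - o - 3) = -6*o^2 - 6*o - 13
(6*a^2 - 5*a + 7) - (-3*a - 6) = 6*a^2 - 2*a + 13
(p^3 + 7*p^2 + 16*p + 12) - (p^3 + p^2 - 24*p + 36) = 6*p^2 + 40*p - 24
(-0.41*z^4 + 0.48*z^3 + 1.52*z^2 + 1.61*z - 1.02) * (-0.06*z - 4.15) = 0.0246*z^5 + 1.6727*z^4 - 2.0832*z^3 - 6.4046*z^2 - 6.6203*z + 4.233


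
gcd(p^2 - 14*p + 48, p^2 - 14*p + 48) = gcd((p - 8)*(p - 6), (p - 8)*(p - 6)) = p^2 - 14*p + 48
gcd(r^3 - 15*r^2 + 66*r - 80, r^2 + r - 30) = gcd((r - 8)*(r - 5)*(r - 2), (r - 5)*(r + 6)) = r - 5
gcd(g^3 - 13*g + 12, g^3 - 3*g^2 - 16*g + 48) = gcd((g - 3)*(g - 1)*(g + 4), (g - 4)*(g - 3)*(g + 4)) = g^2 + g - 12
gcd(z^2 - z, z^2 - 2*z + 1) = z - 1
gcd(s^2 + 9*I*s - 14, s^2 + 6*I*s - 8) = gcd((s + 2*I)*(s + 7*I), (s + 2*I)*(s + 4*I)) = s + 2*I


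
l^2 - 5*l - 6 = (l - 6)*(l + 1)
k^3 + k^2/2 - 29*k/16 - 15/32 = (k - 5/4)*(k + 1/4)*(k + 3/2)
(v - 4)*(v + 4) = v^2 - 16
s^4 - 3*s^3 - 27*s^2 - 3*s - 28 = (s - 7)*(s + 4)*(s - I)*(s + I)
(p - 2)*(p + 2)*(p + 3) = p^3 + 3*p^2 - 4*p - 12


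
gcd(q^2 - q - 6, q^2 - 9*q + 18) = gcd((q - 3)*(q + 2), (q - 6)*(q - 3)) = q - 3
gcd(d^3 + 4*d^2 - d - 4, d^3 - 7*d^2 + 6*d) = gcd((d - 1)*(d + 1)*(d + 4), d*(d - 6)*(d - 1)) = d - 1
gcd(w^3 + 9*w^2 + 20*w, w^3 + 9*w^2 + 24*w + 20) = w + 5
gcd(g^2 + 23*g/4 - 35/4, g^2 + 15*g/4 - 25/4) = g - 5/4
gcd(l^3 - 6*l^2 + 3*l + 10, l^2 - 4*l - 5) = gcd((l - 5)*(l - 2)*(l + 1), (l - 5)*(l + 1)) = l^2 - 4*l - 5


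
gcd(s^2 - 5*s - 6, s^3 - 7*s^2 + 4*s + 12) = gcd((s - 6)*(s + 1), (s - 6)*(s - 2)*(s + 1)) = s^2 - 5*s - 6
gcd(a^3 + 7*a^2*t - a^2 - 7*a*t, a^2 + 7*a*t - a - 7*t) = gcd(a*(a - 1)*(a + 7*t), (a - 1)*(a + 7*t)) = a^2 + 7*a*t - a - 7*t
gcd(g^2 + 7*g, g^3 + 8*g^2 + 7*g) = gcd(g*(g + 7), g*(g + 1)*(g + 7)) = g^2 + 7*g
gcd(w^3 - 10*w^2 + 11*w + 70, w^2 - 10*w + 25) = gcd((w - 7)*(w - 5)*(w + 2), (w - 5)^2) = w - 5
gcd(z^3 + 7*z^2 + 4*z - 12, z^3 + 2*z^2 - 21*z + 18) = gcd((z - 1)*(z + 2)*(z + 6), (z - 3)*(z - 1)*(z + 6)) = z^2 + 5*z - 6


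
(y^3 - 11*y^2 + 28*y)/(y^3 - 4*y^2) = (y - 7)/y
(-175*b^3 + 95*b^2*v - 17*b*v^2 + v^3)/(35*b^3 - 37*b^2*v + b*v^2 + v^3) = (35*b^2 - 12*b*v + v^2)/(-7*b^2 + 6*b*v + v^2)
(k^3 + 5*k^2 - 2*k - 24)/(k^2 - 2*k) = k + 7 + 12/k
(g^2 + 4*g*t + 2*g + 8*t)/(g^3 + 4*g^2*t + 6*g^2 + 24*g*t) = (g + 2)/(g*(g + 6))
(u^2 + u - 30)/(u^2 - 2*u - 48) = (u - 5)/(u - 8)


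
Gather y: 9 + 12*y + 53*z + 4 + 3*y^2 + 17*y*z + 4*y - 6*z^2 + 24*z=3*y^2 + y*(17*z + 16) - 6*z^2 + 77*z + 13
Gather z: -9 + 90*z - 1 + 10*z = 100*z - 10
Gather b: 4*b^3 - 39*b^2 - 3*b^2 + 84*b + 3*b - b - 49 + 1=4*b^3 - 42*b^2 + 86*b - 48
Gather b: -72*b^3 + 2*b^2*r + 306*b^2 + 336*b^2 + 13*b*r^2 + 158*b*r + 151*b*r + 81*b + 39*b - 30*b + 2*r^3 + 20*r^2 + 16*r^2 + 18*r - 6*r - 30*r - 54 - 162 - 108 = -72*b^3 + b^2*(2*r + 642) + b*(13*r^2 + 309*r + 90) + 2*r^3 + 36*r^2 - 18*r - 324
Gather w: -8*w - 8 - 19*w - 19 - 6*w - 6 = -33*w - 33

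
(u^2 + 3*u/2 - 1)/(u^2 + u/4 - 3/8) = 4*(u + 2)/(4*u + 3)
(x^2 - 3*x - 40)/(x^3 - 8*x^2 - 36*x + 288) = (x + 5)/(x^2 - 36)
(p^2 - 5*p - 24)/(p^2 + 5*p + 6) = (p - 8)/(p + 2)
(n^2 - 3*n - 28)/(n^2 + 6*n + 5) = (n^2 - 3*n - 28)/(n^2 + 6*n + 5)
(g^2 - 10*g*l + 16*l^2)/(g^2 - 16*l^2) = (g^2 - 10*g*l + 16*l^2)/(g^2 - 16*l^2)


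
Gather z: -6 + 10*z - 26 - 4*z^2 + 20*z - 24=-4*z^2 + 30*z - 56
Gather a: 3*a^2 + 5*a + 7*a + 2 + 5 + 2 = 3*a^2 + 12*a + 9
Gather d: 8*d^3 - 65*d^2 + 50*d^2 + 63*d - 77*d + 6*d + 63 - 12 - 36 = 8*d^3 - 15*d^2 - 8*d + 15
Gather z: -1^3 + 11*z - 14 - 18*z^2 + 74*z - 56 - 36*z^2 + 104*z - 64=-54*z^2 + 189*z - 135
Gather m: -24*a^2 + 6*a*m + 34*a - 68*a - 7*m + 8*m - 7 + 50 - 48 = -24*a^2 - 34*a + m*(6*a + 1) - 5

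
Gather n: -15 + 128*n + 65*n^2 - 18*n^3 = -18*n^3 + 65*n^2 + 128*n - 15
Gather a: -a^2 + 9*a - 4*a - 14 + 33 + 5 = -a^2 + 5*a + 24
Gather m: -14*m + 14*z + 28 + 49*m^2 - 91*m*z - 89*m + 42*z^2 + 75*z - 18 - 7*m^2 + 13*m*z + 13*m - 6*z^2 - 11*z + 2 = 42*m^2 + m*(-78*z - 90) + 36*z^2 + 78*z + 12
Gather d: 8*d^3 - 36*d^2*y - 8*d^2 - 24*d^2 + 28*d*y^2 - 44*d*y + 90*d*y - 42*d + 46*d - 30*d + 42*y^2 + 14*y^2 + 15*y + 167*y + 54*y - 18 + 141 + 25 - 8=8*d^3 + d^2*(-36*y - 32) + d*(28*y^2 + 46*y - 26) + 56*y^2 + 236*y + 140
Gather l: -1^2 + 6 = 5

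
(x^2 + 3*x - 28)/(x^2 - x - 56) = (x - 4)/(x - 8)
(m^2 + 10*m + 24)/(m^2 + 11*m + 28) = (m + 6)/(m + 7)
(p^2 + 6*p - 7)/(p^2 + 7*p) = (p - 1)/p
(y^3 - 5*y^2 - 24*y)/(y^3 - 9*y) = (y - 8)/(y - 3)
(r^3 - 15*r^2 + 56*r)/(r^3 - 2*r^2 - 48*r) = (r - 7)/(r + 6)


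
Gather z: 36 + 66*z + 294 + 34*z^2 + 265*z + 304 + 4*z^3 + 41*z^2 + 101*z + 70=4*z^3 + 75*z^2 + 432*z + 704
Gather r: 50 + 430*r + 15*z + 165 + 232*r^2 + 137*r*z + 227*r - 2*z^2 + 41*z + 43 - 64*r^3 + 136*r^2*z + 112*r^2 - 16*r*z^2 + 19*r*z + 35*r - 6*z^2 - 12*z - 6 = -64*r^3 + r^2*(136*z + 344) + r*(-16*z^2 + 156*z + 692) - 8*z^2 + 44*z + 252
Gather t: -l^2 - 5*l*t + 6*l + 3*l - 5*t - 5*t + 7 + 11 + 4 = -l^2 + 9*l + t*(-5*l - 10) + 22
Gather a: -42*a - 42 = -42*a - 42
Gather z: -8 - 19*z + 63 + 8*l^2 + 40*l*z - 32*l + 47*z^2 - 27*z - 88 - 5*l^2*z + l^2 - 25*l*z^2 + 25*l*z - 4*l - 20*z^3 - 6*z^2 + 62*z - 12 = 9*l^2 - 36*l - 20*z^3 + z^2*(41 - 25*l) + z*(-5*l^2 + 65*l + 16) - 45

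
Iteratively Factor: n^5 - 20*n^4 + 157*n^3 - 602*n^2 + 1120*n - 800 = (n - 4)*(n^4 - 16*n^3 + 93*n^2 - 230*n + 200) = (n - 5)*(n - 4)*(n^3 - 11*n^2 + 38*n - 40) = (n - 5)^2*(n - 4)*(n^2 - 6*n + 8) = (n - 5)^2*(n - 4)*(n - 2)*(n - 4)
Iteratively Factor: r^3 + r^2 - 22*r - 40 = (r - 5)*(r^2 + 6*r + 8) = (r - 5)*(r + 2)*(r + 4)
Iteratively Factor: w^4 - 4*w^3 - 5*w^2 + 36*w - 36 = (w - 2)*(w^3 - 2*w^2 - 9*w + 18) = (w - 2)*(w + 3)*(w^2 - 5*w + 6) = (w - 2)^2*(w + 3)*(w - 3)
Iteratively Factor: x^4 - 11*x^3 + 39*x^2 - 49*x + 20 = (x - 4)*(x^3 - 7*x^2 + 11*x - 5) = (x - 5)*(x - 4)*(x^2 - 2*x + 1) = (x - 5)*(x - 4)*(x - 1)*(x - 1)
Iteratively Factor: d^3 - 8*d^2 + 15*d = (d - 5)*(d^2 - 3*d) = d*(d - 5)*(d - 3)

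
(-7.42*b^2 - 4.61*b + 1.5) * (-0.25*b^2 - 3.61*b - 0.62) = 1.855*b^4 + 27.9387*b^3 + 20.8675*b^2 - 2.5568*b - 0.93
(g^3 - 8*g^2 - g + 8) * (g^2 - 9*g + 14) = g^5 - 17*g^4 + 85*g^3 - 95*g^2 - 86*g + 112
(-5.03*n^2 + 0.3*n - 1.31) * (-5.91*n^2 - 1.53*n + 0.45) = 29.7273*n^4 + 5.9229*n^3 + 5.0196*n^2 + 2.1393*n - 0.5895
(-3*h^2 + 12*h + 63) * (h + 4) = -3*h^3 + 111*h + 252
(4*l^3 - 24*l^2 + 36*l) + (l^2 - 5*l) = 4*l^3 - 23*l^2 + 31*l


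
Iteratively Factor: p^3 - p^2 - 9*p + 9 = (p - 1)*(p^2 - 9) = (p - 3)*(p - 1)*(p + 3)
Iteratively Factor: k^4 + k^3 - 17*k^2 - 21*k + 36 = (k + 3)*(k^3 - 2*k^2 - 11*k + 12) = (k - 4)*(k + 3)*(k^2 + 2*k - 3) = (k - 4)*(k + 3)^2*(k - 1)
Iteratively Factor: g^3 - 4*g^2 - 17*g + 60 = (g + 4)*(g^2 - 8*g + 15) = (g - 5)*(g + 4)*(g - 3)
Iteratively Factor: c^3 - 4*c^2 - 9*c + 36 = (c + 3)*(c^2 - 7*c + 12) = (c - 3)*(c + 3)*(c - 4)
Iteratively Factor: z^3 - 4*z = (z - 2)*(z^2 + 2*z) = z*(z - 2)*(z + 2)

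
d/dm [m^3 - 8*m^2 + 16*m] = 3*m^2 - 16*m + 16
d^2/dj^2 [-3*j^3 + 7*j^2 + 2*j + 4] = 14 - 18*j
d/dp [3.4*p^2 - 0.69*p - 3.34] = 6.8*p - 0.69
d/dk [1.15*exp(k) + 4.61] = 1.15*exp(k)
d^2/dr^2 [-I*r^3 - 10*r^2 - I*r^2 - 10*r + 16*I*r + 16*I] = -6*I*r - 20 - 2*I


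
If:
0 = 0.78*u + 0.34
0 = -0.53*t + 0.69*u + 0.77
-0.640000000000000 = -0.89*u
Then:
No Solution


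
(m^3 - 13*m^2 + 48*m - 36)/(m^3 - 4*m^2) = (m^3 - 13*m^2 + 48*m - 36)/(m^2*(m - 4))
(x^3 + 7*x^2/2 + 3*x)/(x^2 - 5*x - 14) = x*(2*x + 3)/(2*(x - 7))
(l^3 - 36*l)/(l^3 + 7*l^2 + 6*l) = (l - 6)/(l + 1)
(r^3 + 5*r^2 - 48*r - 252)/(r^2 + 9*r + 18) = (r^2 - r - 42)/(r + 3)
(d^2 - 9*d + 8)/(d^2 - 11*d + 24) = (d - 1)/(d - 3)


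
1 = 1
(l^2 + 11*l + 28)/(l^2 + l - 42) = (l + 4)/(l - 6)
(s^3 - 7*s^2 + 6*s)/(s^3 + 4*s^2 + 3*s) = (s^2 - 7*s + 6)/(s^2 + 4*s + 3)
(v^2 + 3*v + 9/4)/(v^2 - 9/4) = (2*v + 3)/(2*v - 3)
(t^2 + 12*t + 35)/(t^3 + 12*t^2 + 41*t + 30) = (t + 7)/(t^2 + 7*t + 6)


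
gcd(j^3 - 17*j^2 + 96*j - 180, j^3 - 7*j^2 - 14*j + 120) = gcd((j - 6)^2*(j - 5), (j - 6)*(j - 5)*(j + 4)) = j^2 - 11*j + 30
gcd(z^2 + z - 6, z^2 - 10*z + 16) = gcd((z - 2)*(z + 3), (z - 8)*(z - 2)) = z - 2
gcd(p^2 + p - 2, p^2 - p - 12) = 1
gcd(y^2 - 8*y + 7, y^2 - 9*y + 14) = y - 7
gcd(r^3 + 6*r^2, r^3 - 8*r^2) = r^2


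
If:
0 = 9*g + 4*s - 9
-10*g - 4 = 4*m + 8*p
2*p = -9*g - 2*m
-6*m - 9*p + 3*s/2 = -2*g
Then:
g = -51/157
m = 977/314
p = -259/157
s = 468/157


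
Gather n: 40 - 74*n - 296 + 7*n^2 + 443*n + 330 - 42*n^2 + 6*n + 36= -35*n^2 + 375*n + 110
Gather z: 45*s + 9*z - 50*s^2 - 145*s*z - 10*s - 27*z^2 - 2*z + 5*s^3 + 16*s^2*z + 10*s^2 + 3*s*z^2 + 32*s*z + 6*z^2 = 5*s^3 - 40*s^2 + 35*s + z^2*(3*s - 21) + z*(16*s^2 - 113*s + 7)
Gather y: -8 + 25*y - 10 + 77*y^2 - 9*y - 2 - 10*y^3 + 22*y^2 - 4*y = -10*y^3 + 99*y^2 + 12*y - 20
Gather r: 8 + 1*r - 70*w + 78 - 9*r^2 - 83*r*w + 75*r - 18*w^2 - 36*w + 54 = -9*r^2 + r*(76 - 83*w) - 18*w^2 - 106*w + 140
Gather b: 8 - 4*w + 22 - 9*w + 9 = 39 - 13*w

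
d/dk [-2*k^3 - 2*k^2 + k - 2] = -6*k^2 - 4*k + 1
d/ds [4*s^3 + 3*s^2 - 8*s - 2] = 12*s^2 + 6*s - 8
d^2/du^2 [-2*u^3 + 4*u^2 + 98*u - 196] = 8 - 12*u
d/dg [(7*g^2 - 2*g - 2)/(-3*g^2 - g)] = (-13*g^2 - 12*g - 2)/(g^2*(9*g^2 + 6*g + 1))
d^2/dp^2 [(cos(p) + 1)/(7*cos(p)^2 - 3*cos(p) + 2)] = 2*(441*(1 - cos(2*p))^2*cos(p) + 217*(1 - cos(2*p))^2 + 47*cos(p) + 198*cos(2*p) + 147*cos(3*p) - 98*cos(5*p) - 678)/(6*cos(p) - 7*cos(2*p) - 11)^3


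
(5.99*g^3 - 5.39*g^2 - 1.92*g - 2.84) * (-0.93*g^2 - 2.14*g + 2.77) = -5.5707*g^5 - 7.8059*g^4 + 29.9125*g^3 - 8.1803*g^2 + 0.759200000000001*g - 7.8668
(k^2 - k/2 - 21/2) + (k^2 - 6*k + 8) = 2*k^2 - 13*k/2 - 5/2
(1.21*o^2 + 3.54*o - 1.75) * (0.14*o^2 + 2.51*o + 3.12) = 0.1694*o^4 + 3.5327*o^3 + 12.4156*o^2 + 6.6523*o - 5.46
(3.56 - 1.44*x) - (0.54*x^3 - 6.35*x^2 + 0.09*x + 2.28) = -0.54*x^3 + 6.35*x^2 - 1.53*x + 1.28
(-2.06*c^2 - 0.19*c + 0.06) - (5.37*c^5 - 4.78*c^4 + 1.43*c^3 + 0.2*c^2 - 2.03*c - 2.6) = -5.37*c^5 + 4.78*c^4 - 1.43*c^3 - 2.26*c^2 + 1.84*c + 2.66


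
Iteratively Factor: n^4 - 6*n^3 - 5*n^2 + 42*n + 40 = (n - 5)*(n^3 - n^2 - 10*n - 8) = (n - 5)*(n + 1)*(n^2 - 2*n - 8) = (n - 5)*(n - 4)*(n + 1)*(n + 2)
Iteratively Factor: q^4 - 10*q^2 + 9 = (q - 3)*(q^3 + 3*q^2 - q - 3) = (q - 3)*(q + 1)*(q^2 + 2*q - 3) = (q - 3)*(q + 1)*(q + 3)*(q - 1)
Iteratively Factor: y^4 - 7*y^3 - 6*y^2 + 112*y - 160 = (y - 4)*(y^3 - 3*y^2 - 18*y + 40) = (y - 4)*(y - 2)*(y^2 - y - 20) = (y - 5)*(y - 4)*(y - 2)*(y + 4)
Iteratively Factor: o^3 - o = (o - 1)*(o^2 + o) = (o - 1)*(o + 1)*(o)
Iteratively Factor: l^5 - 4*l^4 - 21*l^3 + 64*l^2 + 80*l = (l + 4)*(l^4 - 8*l^3 + 11*l^2 + 20*l) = (l - 4)*(l + 4)*(l^3 - 4*l^2 - 5*l) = (l - 4)*(l + 1)*(l + 4)*(l^2 - 5*l) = (l - 5)*(l - 4)*(l + 1)*(l + 4)*(l)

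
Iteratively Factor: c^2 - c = (c - 1)*(c)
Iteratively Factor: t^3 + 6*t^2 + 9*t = (t + 3)*(t^2 + 3*t) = (t + 3)^2*(t)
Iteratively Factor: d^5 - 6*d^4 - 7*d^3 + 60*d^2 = (d)*(d^4 - 6*d^3 - 7*d^2 + 60*d) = d*(d - 4)*(d^3 - 2*d^2 - 15*d) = d^2*(d - 4)*(d^2 - 2*d - 15) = d^2*(d - 4)*(d + 3)*(d - 5)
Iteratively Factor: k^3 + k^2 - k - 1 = (k - 1)*(k^2 + 2*k + 1) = (k - 1)*(k + 1)*(k + 1)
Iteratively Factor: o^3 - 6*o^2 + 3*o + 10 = (o + 1)*(o^2 - 7*o + 10) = (o - 5)*(o + 1)*(o - 2)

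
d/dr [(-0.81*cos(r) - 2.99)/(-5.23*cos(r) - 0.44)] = 15.2813*sin(r)/(5.23*cos(r) + 0.44)^2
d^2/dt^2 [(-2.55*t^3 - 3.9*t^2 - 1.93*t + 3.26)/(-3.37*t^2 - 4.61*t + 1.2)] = (-2.8421709430404e-14*t^5 - 2.27373675443232e-13*t^4 + 51.6692839999998*t^3 - 212.150964*t^2 - 235.016772*t - 132.345052)/(38.272753*t^6 + 157.065927*t^5 + 173.973891*t^4 - 13.884859*t^3 - 61.94916*t^2 + 19.9152*t - 1.728)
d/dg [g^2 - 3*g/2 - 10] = 2*g - 3/2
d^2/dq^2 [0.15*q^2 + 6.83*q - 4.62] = 0.300000000000000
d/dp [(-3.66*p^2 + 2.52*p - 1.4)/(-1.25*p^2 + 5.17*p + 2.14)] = (-15.7722*p^2 - 19.1648*p + 12.6308)/(1.5625*p^4 - 12.925*p^3 + 21.3789*p^2 + 22.1276*p + 4.5796)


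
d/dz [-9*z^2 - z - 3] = -18*z - 1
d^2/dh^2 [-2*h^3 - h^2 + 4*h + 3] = -12*h - 2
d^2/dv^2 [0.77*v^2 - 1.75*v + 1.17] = 1.54000000000000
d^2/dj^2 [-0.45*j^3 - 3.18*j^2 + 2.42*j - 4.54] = -2.7*j - 6.36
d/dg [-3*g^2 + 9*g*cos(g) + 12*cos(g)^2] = -9*g*sin(g) - 6*g - 12*sin(2*g) + 9*cos(g)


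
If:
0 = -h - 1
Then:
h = -1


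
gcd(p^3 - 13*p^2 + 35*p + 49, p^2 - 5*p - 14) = p - 7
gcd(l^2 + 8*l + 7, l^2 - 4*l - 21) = 1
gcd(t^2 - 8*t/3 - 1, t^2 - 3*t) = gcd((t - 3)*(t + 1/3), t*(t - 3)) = t - 3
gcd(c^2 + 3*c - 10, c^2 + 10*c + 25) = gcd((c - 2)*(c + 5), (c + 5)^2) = c + 5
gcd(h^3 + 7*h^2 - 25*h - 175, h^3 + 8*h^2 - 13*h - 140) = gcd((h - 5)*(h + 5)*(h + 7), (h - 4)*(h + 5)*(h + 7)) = h^2 + 12*h + 35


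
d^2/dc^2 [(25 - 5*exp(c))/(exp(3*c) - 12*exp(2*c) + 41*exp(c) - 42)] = (-20*exp(6*c) + 405*exp(5*c) - 3200*exp(4*c) + 11260*exp(3*c) - 12330*exp(2*c) - 16985*exp(c) + 34230)*exp(c)/(exp(9*c) - 36*exp(8*c) + 555*exp(7*c) - 4806*exp(6*c) + 25779*exp(5*c) - 88992*exp(4*c) + 198197*exp(3*c) - 275310*exp(2*c) + 216972*exp(c) - 74088)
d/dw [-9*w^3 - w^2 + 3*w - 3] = -27*w^2 - 2*w + 3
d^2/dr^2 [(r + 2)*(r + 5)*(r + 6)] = 6*r + 26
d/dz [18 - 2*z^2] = -4*z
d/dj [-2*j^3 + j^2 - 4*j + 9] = -6*j^2 + 2*j - 4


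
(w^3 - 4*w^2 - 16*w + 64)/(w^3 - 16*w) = (w - 4)/w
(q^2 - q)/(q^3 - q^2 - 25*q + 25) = q/(q^2 - 25)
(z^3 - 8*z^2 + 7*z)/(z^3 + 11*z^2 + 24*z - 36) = z*(z - 7)/(z^2 + 12*z + 36)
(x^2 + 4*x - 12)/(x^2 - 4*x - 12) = (-x^2 - 4*x + 12)/(-x^2 + 4*x + 12)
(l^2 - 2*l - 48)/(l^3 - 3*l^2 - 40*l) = (l + 6)/(l*(l + 5))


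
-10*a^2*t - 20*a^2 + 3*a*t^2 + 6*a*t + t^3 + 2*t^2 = (-2*a + t)*(5*a + t)*(t + 2)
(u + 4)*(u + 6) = u^2 + 10*u + 24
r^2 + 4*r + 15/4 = (r + 3/2)*(r + 5/2)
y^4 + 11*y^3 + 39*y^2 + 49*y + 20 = (y + 1)^2*(y + 4)*(y + 5)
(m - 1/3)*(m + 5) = m^2 + 14*m/3 - 5/3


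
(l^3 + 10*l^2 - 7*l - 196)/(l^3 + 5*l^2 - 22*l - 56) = (l + 7)/(l + 2)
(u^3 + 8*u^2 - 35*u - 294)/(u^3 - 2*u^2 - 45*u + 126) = (u + 7)/(u - 3)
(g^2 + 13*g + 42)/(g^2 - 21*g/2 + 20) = 2*(g^2 + 13*g + 42)/(2*g^2 - 21*g + 40)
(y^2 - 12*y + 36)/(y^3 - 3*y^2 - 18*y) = (y - 6)/(y*(y + 3))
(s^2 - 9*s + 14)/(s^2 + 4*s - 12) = (s - 7)/(s + 6)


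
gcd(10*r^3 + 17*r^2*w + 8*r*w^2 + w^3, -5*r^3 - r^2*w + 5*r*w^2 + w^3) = 5*r^2 + 6*r*w + w^2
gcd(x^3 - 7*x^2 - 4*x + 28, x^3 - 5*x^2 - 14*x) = x^2 - 5*x - 14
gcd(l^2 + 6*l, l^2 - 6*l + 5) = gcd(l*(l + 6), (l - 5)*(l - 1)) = 1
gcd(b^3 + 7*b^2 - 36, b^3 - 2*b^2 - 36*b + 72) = b^2 + 4*b - 12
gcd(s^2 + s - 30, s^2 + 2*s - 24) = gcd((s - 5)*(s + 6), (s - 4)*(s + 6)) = s + 6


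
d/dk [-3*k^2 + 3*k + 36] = 3 - 6*k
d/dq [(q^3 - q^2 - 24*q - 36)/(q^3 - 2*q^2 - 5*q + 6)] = (-q^2 + 42*q - 81)/(q^4 - 8*q^3 + 22*q^2 - 24*q + 9)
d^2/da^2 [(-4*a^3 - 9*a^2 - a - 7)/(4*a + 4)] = (-4*a^3 - 12*a^2 - 12*a - 15)/(2*(a^3 + 3*a^2 + 3*a + 1))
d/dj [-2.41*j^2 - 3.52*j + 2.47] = -4.82*j - 3.52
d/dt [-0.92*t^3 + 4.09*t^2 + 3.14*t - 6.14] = -2.76*t^2 + 8.18*t + 3.14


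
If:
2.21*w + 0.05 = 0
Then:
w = -0.02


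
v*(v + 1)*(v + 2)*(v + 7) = v^4 + 10*v^3 + 23*v^2 + 14*v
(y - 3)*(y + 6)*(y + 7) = y^3 + 10*y^2 + 3*y - 126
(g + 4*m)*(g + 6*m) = g^2 + 10*g*m + 24*m^2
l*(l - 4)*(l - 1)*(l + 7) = l^4 + 2*l^3 - 31*l^2 + 28*l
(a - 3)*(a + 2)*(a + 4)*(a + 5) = a^4 + 8*a^3 + 5*a^2 - 74*a - 120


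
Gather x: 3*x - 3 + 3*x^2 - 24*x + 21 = 3*x^2 - 21*x + 18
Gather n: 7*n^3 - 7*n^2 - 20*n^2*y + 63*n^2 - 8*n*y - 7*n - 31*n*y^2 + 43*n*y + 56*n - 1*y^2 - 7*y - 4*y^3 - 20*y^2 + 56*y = 7*n^3 + n^2*(56 - 20*y) + n*(-31*y^2 + 35*y + 49) - 4*y^3 - 21*y^2 + 49*y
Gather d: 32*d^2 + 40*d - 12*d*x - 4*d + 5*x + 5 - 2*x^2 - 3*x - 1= 32*d^2 + d*(36 - 12*x) - 2*x^2 + 2*x + 4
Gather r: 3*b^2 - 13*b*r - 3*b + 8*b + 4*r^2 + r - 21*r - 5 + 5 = 3*b^2 + 5*b + 4*r^2 + r*(-13*b - 20)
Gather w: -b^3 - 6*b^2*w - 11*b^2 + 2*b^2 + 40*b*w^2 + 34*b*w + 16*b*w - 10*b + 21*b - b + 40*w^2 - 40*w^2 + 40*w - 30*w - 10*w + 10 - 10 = -b^3 - 9*b^2 + 40*b*w^2 + 10*b + w*(-6*b^2 + 50*b)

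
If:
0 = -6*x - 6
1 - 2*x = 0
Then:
No Solution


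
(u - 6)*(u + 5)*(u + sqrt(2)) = u^3 - u^2 + sqrt(2)*u^2 - 30*u - sqrt(2)*u - 30*sqrt(2)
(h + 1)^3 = h^3 + 3*h^2 + 3*h + 1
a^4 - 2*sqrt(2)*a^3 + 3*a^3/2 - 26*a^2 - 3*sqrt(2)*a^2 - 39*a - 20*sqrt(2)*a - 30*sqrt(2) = (a + 3/2)*(a - 5*sqrt(2))*(a + sqrt(2))*(a + 2*sqrt(2))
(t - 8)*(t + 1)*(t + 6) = t^3 - t^2 - 50*t - 48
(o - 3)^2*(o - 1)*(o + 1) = o^4 - 6*o^3 + 8*o^2 + 6*o - 9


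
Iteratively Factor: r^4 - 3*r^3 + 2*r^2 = (r)*(r^3 - 3*r^2 + 2*r) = r^2*(r^2 - 3*r + 2) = r^2*(r - 1)*(r - 2)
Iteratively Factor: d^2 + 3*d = (d + 3)*(d)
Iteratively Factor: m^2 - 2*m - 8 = (m - 4)*(m + 2)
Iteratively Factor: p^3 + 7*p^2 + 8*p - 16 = (p + 4)*(p^2 + 3*p - 4) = (p - 1)*(p + 4)*(p + 4)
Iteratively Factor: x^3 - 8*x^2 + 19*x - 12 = (x - 4)*(x^2 - 4*x + 3) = (x - 4)*(x - 1)*(x - 3)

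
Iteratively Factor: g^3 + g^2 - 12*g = (g - 3)*(g^2 + 4*g) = g*(g - 3)*(g + 4)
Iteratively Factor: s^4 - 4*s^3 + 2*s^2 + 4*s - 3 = (s - 1)*(s^3 - 3*s^2 - s + 3) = (s - 1)*(s + 1)*(s^2 - 4*s + 3) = (s - 1)^2*(s + 1)*(s - 3)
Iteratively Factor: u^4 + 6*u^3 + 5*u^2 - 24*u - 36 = (u + 3)*(u^3 + 3*u^2 - 4*u - 12) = (u - 2)*(u + 3)*(u^2 + 5*u + 6) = (u - 2)*(u + 3)^2*(u + 2)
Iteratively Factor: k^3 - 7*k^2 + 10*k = (k)*(k^2 - 7*k + 10) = k*(k - 5)*(k - 2)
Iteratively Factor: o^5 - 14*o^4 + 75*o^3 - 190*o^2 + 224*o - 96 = (o - 1)*(o^4 - 13*o^3 + 62*o^2 - 128*o + 96) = (o - 2)*(o - 1)*(o^3 - 11*o^2 + 40*o - 48) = (o - 4)*(o - 2)*(o - 1)*(o^2 - 7*o + 12) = (o - 4)^2*(o - 2)*(o - 1)*(o - 3)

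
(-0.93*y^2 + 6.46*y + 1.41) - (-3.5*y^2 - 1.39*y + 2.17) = 2.57*y^2 + 7.85*y - 0.76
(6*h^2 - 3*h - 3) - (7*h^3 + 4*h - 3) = -7*h^3 + 6*h^2 - 7*h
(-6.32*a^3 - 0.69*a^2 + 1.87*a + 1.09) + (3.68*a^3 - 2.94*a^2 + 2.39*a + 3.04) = -2.64*a^3 - 3.63*a^2 + 4.26*a + 4.13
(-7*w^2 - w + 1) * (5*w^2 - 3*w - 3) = -35*w^4 + 16*w^3 + 29*w^2 - 3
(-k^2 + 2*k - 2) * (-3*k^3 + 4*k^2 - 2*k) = 3*k^5 - 10*k^4 + 16*k^3 - 12*k^2 + 4*k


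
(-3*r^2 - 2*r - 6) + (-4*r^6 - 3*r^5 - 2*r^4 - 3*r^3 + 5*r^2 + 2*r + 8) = -4*r^6 - 3*r^5 - 2*r^4 - 3*r^3 + 2*r^2 + 2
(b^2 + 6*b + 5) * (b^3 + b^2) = b^5 + 7*b^4 + 11*b^3 + 5*b^2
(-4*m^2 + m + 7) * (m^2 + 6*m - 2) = -4*m^4 - 23*m^3 + 21*m^2 + 40*m - 14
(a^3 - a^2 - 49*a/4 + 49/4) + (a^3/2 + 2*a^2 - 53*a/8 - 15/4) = 3*a^3/2 + a^2 - 151*a/8 + 17/2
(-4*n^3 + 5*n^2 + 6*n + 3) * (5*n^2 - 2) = -20*n^5 + 25*n^4 + 38*n^3 + 5*n^2 - 12*n - 6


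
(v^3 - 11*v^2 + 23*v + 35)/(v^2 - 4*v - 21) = (v^2 - 4*v - 5)/(v + 3)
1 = 1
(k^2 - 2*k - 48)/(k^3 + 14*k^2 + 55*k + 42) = (k - 8)/(k^2 + 8*k + 7)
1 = 1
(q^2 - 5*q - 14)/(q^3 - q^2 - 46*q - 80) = (q - 7)/(q^2 - 3*q - 40)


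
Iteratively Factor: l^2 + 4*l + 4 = (l + 2)*(l + 2)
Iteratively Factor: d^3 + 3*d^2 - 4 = (d - 1)*(d^2 + 4*d + 4) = (d - 1)*(d + 2)*(d + 2)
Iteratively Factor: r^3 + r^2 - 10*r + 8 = (r - 2)*(r^2 + 3*r - 4) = (r - 2)*(r + 4)*(r - 1)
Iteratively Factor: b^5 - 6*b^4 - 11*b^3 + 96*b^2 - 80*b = (b - 1)*(b^4 - 5*b^3 - 16*b^2 + 80*b) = b*(b - 1)*(b^3 - 5*b^2 - 16*b + 80) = b*(b - 1)*(b + 4)*(b^2 - 9*b + 20) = b*(b - 4)*(b - 1)*(b + 4)*(b - 5)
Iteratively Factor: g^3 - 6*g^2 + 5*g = (g)*(g^2 - 6*g + 5) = g*(g - 5)*(g - 1)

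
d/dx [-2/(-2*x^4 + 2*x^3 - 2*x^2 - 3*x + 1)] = 2*(-8*x^3 + 6*x^2 - 4*x - 3)/(2*x^4 - 2*x^3 + 2*x^2 + 3*x - 1)^2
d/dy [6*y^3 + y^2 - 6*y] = 18*y^2 + 2*y - 6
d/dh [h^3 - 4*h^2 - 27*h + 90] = 3*h^2 - 8*h - 27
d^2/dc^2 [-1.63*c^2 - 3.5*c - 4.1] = -3.26000000000000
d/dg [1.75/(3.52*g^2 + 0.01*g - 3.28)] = (-12.32*g - 0.0175)/(3.52*g^2 + 0.01*g - 3.28)^2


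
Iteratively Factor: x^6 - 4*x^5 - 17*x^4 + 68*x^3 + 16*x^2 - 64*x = (x + 1)*(x^5 - 5*x^4 - 12*x^3 + 80*x^2 - 64*x) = (x - 4)*(x + 1)*(x^4 - x^3 - 16*x^2 + 16*x) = (x - 4)*(x - 1)*(x + 1)*(x^3 - 16*x) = (x - 4)*(x - 1)*(x + 1)*(x + 4)*(x^2 - 4*x) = (x - 4)^2*(x - 1)*(x + 1)*(x + 4)*(x)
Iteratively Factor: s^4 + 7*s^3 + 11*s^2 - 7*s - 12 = (s - 1)*(s^3 + 8*s^2 + 19*s + 12) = (s - 1)*(s + 4)*(s^2 + 4*s + 3) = (s - 1)*(s + 3)*(s + 4)*(s + 1)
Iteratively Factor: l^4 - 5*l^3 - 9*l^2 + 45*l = (l - 3)*(l^3 - 2*l^2 - 15*l) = (l - 3)*(l + 3)*(l^2 - 5*l) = (l - 5)*(l - 3)*(l + 3)*(l)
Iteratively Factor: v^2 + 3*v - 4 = (v + 4)*(v - 1)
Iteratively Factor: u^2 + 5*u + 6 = (u + 3)*(u + 2)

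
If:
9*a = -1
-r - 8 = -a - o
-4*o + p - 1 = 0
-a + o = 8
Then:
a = -1/9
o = 71/9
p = 293/9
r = -2/9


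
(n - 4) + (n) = 2*n - 4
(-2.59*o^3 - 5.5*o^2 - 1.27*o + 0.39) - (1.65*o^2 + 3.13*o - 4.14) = -2.59*o^3 - 7.15*o^2 - 4.4*o + 4.53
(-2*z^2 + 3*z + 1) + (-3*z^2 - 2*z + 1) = -5*z^2 + z + 2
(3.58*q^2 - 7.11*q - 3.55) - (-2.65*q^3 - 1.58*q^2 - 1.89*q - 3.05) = 2.65*q^3 + 5.16*q^2 - 5.22*q - 0.5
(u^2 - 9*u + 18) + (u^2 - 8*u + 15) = 2*u^2 - 17*u + 33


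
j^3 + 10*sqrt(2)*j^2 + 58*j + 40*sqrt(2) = (j + sqrt(2))*(j + 4*sqrt(2))*(j + 5*sqrt(2))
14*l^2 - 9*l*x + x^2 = (-7*l + x)*(-2*l + x)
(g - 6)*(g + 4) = g^2 - 2*g - 24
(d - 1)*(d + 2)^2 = d^3 + 3*d^2 - 4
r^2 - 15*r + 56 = (r - 8)*(r - 7)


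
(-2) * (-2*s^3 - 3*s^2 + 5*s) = 4*s^3 + 6*s^2 - 10*s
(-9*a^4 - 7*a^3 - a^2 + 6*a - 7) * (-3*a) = 27*a^5 + 21*a^4 + 3*a^3 - 18*a^2 + 21*a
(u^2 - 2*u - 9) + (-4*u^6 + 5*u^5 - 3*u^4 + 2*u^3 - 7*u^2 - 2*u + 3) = -4*u^6 + 5*u^5 - 3*u^4 + 2*u^3 - 6*u^2 - 4*u - 6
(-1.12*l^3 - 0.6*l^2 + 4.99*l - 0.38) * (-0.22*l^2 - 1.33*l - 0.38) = 0.2464*l^5 + 1.6216*l^4 + 0.1258*l^3 - 6.3251*l^2 - 1.3908*l + 0.1444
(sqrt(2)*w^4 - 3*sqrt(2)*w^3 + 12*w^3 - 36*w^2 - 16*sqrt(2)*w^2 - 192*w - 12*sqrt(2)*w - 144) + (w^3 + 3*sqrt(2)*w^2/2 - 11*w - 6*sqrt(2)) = sqrt(2)*w^4 - 3*sqrt(2)*w^3 + 13*w^3 - 36*w^2 - 29*sqrt(2)*w^2/2 - 203*w - 12*sqrt(2)*w - 144 - 6*sqrt(2)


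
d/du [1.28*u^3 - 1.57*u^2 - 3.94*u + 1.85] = 3.84*u^2 - 3.14*u - 3.94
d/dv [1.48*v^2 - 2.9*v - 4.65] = 2.96*v - 2.9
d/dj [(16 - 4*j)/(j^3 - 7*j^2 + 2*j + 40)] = 4*(2*j - 3)/(j^4 - 6*j^3 - 11*j^2 + 60*j + 100)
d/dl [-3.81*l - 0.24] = -3.81000000000000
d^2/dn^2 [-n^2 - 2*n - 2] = -2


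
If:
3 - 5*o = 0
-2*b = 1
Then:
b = -1/2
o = 3/5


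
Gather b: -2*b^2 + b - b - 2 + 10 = 8 - 2*b^2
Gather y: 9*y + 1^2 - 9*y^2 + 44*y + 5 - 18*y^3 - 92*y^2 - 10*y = -18*y^3 - 101*y^2 + 43*y + 6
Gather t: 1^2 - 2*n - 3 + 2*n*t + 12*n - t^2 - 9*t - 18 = 10*n - t^2 + t*(2*n - 9) - 20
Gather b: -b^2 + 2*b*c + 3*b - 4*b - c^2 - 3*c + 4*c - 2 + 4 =-b^2 + b*(2*c - 1) - c^2 + c + 2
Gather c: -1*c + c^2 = c^2 - c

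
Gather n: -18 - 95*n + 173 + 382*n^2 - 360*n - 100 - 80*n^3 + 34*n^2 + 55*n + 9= -80*n^3 + 416*n^2 - 400*n + 64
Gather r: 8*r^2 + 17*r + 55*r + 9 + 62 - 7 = 8*r^2 + 72*r + 64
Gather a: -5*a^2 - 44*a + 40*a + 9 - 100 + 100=-5*a^2 - 4*a + 9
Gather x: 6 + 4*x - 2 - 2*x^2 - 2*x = -2*x^2 + 2*x + 4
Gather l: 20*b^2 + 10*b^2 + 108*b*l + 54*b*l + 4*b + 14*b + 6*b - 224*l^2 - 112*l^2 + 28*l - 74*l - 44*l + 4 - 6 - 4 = 30*b^2 + 24*b - 336*l^2 + l*(162*b - 90) - 6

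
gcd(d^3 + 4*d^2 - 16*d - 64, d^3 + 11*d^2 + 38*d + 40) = d + 4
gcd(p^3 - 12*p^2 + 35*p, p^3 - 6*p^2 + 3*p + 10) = p - 5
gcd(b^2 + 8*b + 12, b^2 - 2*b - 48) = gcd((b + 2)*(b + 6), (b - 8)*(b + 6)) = b + 6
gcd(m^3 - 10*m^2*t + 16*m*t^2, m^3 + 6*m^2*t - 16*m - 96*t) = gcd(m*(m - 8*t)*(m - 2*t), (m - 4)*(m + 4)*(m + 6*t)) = 1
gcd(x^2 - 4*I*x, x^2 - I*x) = x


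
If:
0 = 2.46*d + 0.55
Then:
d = -0.22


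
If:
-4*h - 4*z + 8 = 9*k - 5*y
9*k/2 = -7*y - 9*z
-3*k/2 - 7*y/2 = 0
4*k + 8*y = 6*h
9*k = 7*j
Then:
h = 4/57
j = 18/19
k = 14/19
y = -6/19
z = -7/57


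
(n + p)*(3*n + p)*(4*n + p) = 12*n^3 + 19*n^2*p + 8*n*p^2 + p^3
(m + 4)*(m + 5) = m^2 + 9*m + 20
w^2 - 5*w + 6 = (w - 3)*(w - 2)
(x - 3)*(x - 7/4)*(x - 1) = x^3 - 23*x^2/4 + 10*x - 21/4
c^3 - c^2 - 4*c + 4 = (c - 2)*(c - 1)*(c + 2)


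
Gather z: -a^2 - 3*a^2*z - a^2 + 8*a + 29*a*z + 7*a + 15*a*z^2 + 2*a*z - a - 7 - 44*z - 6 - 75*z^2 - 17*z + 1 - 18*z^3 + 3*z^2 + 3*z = -2*a^2 + 14*a - 18*z^3 + z^2*(15*a - 72) + z*(-3*a^2 + 31*a - 58) - 12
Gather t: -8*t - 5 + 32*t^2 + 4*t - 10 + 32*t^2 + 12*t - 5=64*t^2 + 8*t - 20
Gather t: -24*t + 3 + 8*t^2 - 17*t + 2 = 8*t^2 - 41*t + 5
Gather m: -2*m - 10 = -2*m - 10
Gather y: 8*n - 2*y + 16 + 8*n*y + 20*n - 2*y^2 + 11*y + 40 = 28*n - 2*y^2 + y*(8*n + 9) + 56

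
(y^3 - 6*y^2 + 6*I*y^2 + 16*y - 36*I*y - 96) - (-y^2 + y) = y^3 - 5*y^2 + 6*I*y^2 + 15*y - 36*I*y - 96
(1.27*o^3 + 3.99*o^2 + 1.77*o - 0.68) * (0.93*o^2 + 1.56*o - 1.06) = 1.1811*o^5 + 5.6919*o^4 + 6.5243*o^3 - 2.1006*o^2 - 2.937*o + 0.7208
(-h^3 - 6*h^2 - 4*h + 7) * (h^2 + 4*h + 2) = -h^5 - 10*h^4 - 30*h^3 - 21*h^2 + 20*h + 14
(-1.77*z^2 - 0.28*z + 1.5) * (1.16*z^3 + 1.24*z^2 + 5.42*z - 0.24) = -2.0532*z^5 - 2.5196*z^4 - 8.2006*z^3 + 0.7672*z^2 + 8.1972*z - 0.36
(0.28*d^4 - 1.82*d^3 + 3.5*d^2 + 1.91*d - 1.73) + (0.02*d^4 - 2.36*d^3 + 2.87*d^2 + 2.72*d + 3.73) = 0.3*d^4 - 4.18*d^3 + 6.37*d^2 + 4.63*d + 2.0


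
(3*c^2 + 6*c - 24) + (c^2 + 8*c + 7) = 4*c^2 + 14*c - 17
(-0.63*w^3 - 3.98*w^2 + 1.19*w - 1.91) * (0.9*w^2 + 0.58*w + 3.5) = -0.567*w^5 - 3.9474*w^4 - 3.4424*w^3 - 14.9588*w^2 + 3.0572*w - 6.685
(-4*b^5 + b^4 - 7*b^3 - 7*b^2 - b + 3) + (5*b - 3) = -4*b^5 + b^4 - 7*b^3 - 7*b^2 + 4*b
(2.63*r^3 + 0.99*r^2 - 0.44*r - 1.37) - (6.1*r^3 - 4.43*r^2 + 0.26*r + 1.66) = -3.47*r^3 + 5.42*r^2 - 0.7*r - 3.03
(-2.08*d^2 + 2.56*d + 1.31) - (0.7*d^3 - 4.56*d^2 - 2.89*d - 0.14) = -0.7*d^3 + 2.48*d^2 + 5.45*d + 1.45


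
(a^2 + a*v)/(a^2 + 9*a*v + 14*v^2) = a*(a + v)/(a^2 + 9*a*v + 14*v^2)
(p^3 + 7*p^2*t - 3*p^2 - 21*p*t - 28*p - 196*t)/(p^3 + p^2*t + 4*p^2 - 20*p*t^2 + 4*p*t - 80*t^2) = (p^2 + 7*p*t - 7*p - 49*t)/(p^2 + p*t - 20*t^2)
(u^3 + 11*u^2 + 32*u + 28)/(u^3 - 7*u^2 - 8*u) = (u^3 + 11*u^2 + 32*u + 28)/(u*(u^2 - 7*u - 8))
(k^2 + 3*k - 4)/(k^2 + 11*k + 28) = (k - 1)/(k + 7)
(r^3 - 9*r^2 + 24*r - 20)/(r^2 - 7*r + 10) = r - 2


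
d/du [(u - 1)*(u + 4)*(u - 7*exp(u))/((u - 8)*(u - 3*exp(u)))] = ((u - 8)*(u - 1)*(u + 4)*(u - 7*exp(u))*(3*exp(u) - 1) + (u - 8)*(u - 3*exp(u))*(-(u - 1)*(u + 4)*(7*exp(u) - 1) + (u - 1)*(u - 7*exp(u)) + (u + 4)*(u - 7*exp(u))) - (u - 1)*(u + 4)*(u - 7*exp(u))*(u - 3*exp(u)))/((u - 8)^2*(u - 3*exp(u))^2)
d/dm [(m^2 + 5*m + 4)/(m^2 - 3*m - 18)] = 2*(-4*m^2 - 22*m - 39)/(m^4 - 6*m^3 - 27*m^2 + 108*m + 324)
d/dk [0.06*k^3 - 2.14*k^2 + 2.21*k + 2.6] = 0.18*k^2 - 4.28*k + 2.21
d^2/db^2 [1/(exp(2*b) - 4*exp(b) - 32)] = 4*((1 - exp(b))*(-exp(2*b) + 4*exp(b) + 32) - 2*(exp(b) - 2)^2*exp(b))*exp(b)/(-exp(2*b) + 4*exp(b) + 32)^3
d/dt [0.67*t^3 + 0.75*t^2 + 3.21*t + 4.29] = 2.01*t^2 + 1.5*t + 3.21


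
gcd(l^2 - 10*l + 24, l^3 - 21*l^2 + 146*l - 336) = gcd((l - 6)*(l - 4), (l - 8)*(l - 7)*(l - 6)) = l - 6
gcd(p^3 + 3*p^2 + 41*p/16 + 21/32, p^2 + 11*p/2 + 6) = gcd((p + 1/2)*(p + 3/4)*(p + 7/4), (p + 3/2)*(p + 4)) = 1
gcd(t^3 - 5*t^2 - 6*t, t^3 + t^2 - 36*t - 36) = t^2 - 5*t - 6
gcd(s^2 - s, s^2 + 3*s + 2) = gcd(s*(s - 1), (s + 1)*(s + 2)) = 1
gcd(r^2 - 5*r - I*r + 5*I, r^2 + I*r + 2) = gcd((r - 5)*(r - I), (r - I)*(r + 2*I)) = r - I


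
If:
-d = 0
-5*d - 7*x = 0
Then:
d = 0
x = 0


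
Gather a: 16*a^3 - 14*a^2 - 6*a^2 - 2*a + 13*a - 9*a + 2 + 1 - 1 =16*a^3 - 20*a^2 + 2*a + 2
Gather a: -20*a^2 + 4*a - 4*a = -20*a^2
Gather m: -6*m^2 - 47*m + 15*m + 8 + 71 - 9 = -6*m^2 - 32*m + 70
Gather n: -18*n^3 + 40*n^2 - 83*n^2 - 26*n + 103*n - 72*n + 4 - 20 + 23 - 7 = -18*n^3 - 43*n^2 + 5*n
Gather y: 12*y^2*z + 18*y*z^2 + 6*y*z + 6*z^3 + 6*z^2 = 12*y^2*z + y*(18*z^2 + 6*z) + 6*z^3 + 6*z^2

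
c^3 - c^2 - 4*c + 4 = (c - 2)*(c - 1)*(c + 2)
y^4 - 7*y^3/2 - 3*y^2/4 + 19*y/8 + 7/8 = (y - 7/2)*(y - 1)*(y + 1/2)^2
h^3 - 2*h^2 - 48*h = h*(h - 8)*(h + 6)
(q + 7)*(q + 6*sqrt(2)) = q^2 + 7*q + 6*sqrt(2)*q + 42*sqrt(2)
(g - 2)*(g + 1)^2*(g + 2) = g^4 + 2*g^3 - 3*g^2 - 8*g - 4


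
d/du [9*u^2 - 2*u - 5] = 18*u - 2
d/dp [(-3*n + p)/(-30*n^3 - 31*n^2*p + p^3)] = (-30*n^3 - 31*n^2*p + p^3 - (3*n - p)*(31*n^2 - 3*p^2))/(30*n^3 + 31*n^2*p - p^3)^2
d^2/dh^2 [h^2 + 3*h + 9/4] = 2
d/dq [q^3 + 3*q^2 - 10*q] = 3*q^2 + 6*q - 10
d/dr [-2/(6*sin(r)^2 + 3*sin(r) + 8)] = 6*(4*sin(r) + 1)*cos(r)/(6*sin(r)^2 + 3*sin(r) + 8)^2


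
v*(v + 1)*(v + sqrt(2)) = v^3 + v^2 + sqrt(2)*v^2 + sqrt(2)*v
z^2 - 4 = (z - 2)*(z + 2)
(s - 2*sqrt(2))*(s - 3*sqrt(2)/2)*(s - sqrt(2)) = s^3 - 9*sqrt(2)*s^2/2 + 13*s - 6*sqrt(2)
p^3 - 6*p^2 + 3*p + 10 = (p - 5)*(p - 2)*(p + 1)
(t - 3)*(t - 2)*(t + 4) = t^3 - t^2 - 14*t + 24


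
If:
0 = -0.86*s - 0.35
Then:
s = -0.41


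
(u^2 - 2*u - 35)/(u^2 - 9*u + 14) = (u + 5)/(u - 2)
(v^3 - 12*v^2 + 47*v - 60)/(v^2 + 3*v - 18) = (v^2 - 9*v + 20)/(v + 6)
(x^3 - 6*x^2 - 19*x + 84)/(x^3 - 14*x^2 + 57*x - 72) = (x^2 - 3*x - 28)/(x^2 - 11*x + 24)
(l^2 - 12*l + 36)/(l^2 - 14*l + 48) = (l - 6)/(l - 8)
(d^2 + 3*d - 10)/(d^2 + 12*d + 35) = (d - 2)/(d + 7)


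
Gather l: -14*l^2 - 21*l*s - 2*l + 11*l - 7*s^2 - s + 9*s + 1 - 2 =-14*l^2 + l*(9 - 21*s) - 7*s^2 + 8*s - 1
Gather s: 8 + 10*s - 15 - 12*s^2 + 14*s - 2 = -12*s^2 + 24*s - 9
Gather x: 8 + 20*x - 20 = 20*x - 12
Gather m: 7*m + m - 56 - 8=8*m - 64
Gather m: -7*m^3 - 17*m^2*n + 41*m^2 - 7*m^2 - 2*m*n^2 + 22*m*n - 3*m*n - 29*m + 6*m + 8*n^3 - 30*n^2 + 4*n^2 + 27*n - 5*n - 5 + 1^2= -7*m^3 + m^2*(34 - 17*n) + m*(-2*n^2 + 19*n - 23) + 8*n^3 - 26*n^2 + 22*n - 4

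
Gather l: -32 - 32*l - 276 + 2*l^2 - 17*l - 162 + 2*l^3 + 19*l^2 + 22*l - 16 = 2*l^3 + 21*l^2 - 27*l - 486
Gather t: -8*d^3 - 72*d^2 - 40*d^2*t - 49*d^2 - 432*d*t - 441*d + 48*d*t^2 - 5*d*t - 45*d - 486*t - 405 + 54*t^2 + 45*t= -8*d^3 - 121*d^2 - 486*d + t^2*(48*d + 54) + t*(-40*d^2 - 437*d - 441) - 405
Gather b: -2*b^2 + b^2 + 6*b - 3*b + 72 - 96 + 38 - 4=-b^2 + 3*b + 10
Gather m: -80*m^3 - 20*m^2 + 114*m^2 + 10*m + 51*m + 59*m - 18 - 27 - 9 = -80*m^3 + 94*m^2 + 120*m - 54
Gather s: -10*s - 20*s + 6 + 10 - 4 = 12 - 30*s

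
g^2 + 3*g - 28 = (g - 4)*(g + 7)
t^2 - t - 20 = (t - 5)*(t + 4)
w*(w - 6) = w^2 - 6*w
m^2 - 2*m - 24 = (m - 6)*(m + 4)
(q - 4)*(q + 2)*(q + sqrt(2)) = q^3 - 2*q^2 + sqrt(2)*q^2 - 8*q - 2*sqrt(2)*q - 8*sqrt(2)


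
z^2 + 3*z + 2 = (z + 1)*(z + 2)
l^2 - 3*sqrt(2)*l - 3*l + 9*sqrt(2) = (l - 3)*(l - 3*sqrt(2))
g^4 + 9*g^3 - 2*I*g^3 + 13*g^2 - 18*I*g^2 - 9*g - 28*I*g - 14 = (g + 2)*(g + 7)*(g - I)^2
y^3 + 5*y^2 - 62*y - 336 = (y - 8)*(y + 6)*(y + 7)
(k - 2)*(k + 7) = k^2 + 5*k - 14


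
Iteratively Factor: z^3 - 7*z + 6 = (z - 1)*(z^2 + z - 6) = (z - 1)*(z + 3)*(z - 2)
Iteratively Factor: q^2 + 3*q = (q + 3)*(q)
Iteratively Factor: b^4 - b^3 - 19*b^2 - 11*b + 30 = (b + 3)*(b^3 - 4*b^2 - 7*b + 10) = (b - 5)*(b + 3)*(b^2 + b - 2) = (b - 5)*(b + 2)*(b + 3)*(b - 1)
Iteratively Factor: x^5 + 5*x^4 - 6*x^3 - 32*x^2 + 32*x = (x + 4)*(x^4 + x^3 - 10*x^2 + 8*x) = (x - 2)*(x + 4)*(x^3 + 3*x^2 - 4*x) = (x - 2)*(x + 4)^2*(x^2 - x) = (x - 2)*(x - 1)*(x + 4)^2*(x)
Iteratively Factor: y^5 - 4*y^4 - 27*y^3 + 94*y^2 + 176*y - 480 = (y - 4)*(y^4 - 27*y^2 - 14*y + 120) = (y - 4)*(y - 2)*(y^3 + 2*y^2 - 23*y - 60) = (y - 4)*(y - 2)*(y + 4)*(y^2 - 2*y - 15) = (y - 4)*(y - 2)*(y + 3)*(y + 4)*(y - 5)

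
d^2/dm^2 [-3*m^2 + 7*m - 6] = -6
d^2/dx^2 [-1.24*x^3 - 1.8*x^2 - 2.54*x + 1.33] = -7.44*x - 3.6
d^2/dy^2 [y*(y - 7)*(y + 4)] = 6*y - 6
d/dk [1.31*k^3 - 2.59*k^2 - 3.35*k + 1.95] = 3.93*k^2 - 5.18*k - 3.35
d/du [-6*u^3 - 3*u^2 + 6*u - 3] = -18*u^2 - 6*u + 6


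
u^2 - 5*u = u*(u - 5)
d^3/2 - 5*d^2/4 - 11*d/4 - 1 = (d/2 + 1/2)*(d - 4)*(d + 1/2)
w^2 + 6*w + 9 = (w + 3)^2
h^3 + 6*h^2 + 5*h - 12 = (h - 1)*(h + 3)*(h + 4)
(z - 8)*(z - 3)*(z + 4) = z^3 - 7*z^2 - 20*z + 96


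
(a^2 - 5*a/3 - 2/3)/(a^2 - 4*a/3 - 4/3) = (3*a + 1)/(3*a + 2)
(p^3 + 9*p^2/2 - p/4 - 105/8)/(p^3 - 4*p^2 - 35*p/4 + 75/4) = (p + 7/2)/(p - 5)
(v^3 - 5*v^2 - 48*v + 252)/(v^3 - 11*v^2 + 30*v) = (v^2 + v - 42)/(v*(v - 5))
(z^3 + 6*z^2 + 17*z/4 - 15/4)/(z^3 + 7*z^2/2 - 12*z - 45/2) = (z - 1/2)/(z - 3)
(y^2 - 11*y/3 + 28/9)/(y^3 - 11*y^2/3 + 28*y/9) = 1/y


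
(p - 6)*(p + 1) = p^2 - 5*p - 6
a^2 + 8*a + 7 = (a + 1)*(a + 7)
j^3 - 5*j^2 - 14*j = j*(j - 7)*(j + 2)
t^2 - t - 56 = (t - 8)*(t + 7)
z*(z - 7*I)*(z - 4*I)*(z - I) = z^4 - 12*I*z^3 - 39*z^2 + 28*I*z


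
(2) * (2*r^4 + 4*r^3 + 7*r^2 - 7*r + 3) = 4*r^4 + 8*r^3 + 14*r^2 - 14*r + 6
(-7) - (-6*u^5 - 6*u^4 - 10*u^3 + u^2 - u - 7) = 6*u^5 + 6*u^4 + 10*u^3 - u^2 + u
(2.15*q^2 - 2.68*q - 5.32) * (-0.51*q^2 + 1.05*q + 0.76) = -1.0965*q^4 + 3.6243*q^3 + 1.5332*q^2 - 7.6228*q - 4.0432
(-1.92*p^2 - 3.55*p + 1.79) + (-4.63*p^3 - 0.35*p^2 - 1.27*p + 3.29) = -4.63*p^3 - 2.27*p^2 - 4.82*p + 5.08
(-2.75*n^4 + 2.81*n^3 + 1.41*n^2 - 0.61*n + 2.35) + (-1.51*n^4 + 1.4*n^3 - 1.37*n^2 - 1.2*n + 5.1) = -4.26*n^4 + 4.21*n^3 + 0.0399999999999998*n^2 - 1.81*n + 7.45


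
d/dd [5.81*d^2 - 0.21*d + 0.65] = 11.62*d - 0.21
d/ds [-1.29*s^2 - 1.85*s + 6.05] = -2.58*s - 1.85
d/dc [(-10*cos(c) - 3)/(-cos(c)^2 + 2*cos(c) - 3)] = 2*(-5*sin(c)^2 + 3*cos(c) - 13)*sin(c)/(cos(c)^2 - 2*cos(c) + 3)^2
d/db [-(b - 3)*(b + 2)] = 1 - 2*b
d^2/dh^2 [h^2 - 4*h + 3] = 2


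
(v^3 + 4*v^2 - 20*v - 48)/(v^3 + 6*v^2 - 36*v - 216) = (v^2 - 2*v - 8)/(v^2 - 36)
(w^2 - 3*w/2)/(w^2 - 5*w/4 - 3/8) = 4*w/(4*w + 1)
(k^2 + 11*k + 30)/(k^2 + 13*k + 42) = (k + 5)/(k + 7)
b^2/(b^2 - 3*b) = b/(b - 3)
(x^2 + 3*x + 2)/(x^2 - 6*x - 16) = (x + 1)/(x - 8)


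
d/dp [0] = 0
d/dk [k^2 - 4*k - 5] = 2*k - 4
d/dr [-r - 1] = -1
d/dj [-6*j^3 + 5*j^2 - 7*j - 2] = -18*j^2 + 10*j - 7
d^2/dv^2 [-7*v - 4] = 0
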